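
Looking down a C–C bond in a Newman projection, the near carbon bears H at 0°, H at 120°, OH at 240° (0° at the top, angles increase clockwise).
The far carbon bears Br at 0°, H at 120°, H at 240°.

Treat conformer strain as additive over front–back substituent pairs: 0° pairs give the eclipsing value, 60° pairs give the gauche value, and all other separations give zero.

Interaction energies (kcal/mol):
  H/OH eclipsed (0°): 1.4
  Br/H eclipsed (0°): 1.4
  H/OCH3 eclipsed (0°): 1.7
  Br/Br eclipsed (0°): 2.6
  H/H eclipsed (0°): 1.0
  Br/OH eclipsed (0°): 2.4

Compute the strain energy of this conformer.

This conformer (eclipsed): H(0°)/Br(0°) eclipsed 1.4; H(120°)/H(120°) eclipsed 1.0; OH(240°)/H(240°) eclipsed 1.4 → 3.8 kcal/mol.

3.8 kcal/mol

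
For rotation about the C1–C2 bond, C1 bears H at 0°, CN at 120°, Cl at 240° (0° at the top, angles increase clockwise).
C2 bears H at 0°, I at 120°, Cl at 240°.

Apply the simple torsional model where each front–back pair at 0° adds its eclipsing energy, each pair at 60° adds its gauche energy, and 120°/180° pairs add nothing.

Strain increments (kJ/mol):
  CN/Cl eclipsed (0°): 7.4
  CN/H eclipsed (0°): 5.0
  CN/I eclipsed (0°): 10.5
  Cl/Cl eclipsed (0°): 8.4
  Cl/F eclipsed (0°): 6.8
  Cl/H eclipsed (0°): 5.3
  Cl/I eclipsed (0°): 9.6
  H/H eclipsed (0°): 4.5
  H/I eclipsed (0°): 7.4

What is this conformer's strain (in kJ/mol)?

This conformer (eclipsed): H(0°)/H(0°) eclipsed 4.5; CN(120°)/I(120°) eclipsed 10.5; Cl(240°)/Cl(240°) eclipsed 8.4 → 23.4 kJ/mol.

23.4 kJ/mol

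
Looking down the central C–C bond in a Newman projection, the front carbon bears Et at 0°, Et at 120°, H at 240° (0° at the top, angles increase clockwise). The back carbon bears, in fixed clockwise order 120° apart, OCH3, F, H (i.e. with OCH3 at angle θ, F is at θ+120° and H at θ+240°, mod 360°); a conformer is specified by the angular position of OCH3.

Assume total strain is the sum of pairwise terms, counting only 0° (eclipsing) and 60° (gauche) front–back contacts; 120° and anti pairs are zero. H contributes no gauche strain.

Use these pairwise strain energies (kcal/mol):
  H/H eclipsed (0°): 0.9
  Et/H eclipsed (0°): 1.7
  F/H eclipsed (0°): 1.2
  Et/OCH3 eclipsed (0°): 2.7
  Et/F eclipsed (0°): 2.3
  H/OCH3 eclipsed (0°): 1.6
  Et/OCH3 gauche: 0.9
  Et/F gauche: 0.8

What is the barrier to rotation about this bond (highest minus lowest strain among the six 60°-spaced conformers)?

4.2 kcal/mol

OCH3 at 0° (eclipsed): Et(0°)/OCH3(0°) eclipsed 2.7; Et(120°)/F(120°) eclipsed 2.3; H(240°)/H(240°) eclipsed 0.9 → 5.9 kcal/mol.
OCH3 at 60° (staggered): Et(0°)/OCH3(60°) gauche 0.9; Et(120°)/OCH3(60°) gauche 0.9; Et(120°)/F(180°) gauche 0.8 → 2.6 kcal/mol.
OCH3 at 120° (eclipsed): Et(0°)/H(0°) eclipsed 1.7; Et(120°)/OCH3(120°) eclipsed 2.7; H(240°)/F(240°) eclipsed 1.2 → 5.6 kcal/mol.
OCH3 at 180° (staggered): Et(0°)/F(300°) gauche 0.8; Et(120°)/OCH3(180°) gauche 0.9 → 1.7 kcal/mol.
OCH3 at 240° (eclipsed): Et(0°)/F(0°) eclipsed 2.3; Et(120°)/H(120°) eclipsed 1.7; H(240°)/OCH3(240°) eclipsed 1.6 → 5.6 kcal/mol.
OCH3 at 300° (staggered): Et(0°)/OCH3(300°) gauche 0.9; Et(0°)/F(60°) gauche 0.8; Et(120°)/F(60°) gauche 0.8 → 2.5 kcal/mol.
Max at 0° (5.9 kcal/mol), min at 180° (1.7 kcal/mol); barrier = 4.2 kcal/mol.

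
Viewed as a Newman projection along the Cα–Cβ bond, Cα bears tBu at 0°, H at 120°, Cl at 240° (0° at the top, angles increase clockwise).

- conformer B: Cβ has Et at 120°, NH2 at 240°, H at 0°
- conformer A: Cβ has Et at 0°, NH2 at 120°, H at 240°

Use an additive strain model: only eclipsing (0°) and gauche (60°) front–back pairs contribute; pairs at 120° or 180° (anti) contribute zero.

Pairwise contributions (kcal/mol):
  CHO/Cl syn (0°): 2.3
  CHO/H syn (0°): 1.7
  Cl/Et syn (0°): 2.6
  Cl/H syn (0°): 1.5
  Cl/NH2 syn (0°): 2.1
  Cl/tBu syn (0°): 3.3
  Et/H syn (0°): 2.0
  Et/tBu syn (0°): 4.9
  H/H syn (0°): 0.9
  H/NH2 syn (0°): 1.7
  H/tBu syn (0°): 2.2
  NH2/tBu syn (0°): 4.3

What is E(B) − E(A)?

-1.8 kcal/mol

B (eclipsed): tBu(0°)/H(0°) eclipsed 2.2; H(120°)/Et(120°) eclipsed 2.0; Cl(240°)/NH2(240°) eclipsed 2.1 → 6.3 kcal/mol.
A (eclipsed): tBu(0°)/Et(0°) eclipsed 4.9; H(120°)/NH2(120°) eclipsed 1.7; Cl(240°)/H(240°) eclipsed 1.5 → 8.1 kcal/mol.
E(B) − E(A) = 6.3 − 8.1 = -1.8 kcal/mol.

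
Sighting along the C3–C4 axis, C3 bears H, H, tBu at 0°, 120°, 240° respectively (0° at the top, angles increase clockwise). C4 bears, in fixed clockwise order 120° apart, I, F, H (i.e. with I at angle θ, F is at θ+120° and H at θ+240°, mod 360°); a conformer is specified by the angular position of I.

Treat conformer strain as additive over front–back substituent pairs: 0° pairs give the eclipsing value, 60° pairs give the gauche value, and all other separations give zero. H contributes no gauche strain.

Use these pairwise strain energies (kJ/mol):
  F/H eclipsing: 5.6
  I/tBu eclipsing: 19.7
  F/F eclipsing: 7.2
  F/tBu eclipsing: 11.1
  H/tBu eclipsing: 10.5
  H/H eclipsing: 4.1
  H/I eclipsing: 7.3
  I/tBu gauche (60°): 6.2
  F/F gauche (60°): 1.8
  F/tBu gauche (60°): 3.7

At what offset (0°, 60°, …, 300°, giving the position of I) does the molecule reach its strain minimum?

I at 0° is eclipsed. H at 0° is eclipsed with I at 0° (7.3); H at 120° is eclipsed with F at 120° (5.6); tBu at 240° is eclipsed with H at 240° (10.5). Total 23.4 kJ/mol.
I at 60° is staggered. tBu at 240° is gauche with F at 180° (3.7). Total 3.7 kJ/mol.
I at 120° is eclipsed. H at 0° is eclipsed with H at 0° (4.1); H at 120° is eclipsed with I at 120° (7.3); tBu at 240° is eclipsed with F at 240° (11.1). Total 22.5 kJ/mol.
I at 180° is staggered. tBu at 240° is gauche with I at 180° (6.2); tBu at 240° is gauche with F at 300° (3.7). Total 9.9 kJ/mol.
I at 240° is eclipsed. H at 0° is eclipsed with F at 0° (5.6); H at 120° is eclipsed with H at 120° (4.1); tBu at 240° is eclipsed with I at 240° (19.7). Total 29.4 kJ/mol.
I at 300° is staggered. tBu at 240° is gauche with I at 300° (6.2). Total 6.2 kJ/mol.
The minimum (3.7 kJ/mol) occurs with I at 60°.

60°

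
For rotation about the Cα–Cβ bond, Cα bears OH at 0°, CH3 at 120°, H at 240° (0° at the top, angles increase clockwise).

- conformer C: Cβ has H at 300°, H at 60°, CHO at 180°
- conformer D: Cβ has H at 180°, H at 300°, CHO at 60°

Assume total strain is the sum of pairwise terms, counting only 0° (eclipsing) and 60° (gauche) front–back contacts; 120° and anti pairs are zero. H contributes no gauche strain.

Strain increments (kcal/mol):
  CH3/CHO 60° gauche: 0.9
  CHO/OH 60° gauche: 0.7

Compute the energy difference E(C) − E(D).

C (staggered): CH3(120°)/CHO(180°) gauche 0.9 → 0.9 kcal/mol.
D (staggered): OH(0°)/CHO(60°) gauche 0.7; CH3(120°)/CHO(60°) gauche 0.9 → 1.6 kcal/mol.
E(C) − E(D) = 0.9 − 1.6 = -0.7 kcal/mol.

-0.7 kcal/mol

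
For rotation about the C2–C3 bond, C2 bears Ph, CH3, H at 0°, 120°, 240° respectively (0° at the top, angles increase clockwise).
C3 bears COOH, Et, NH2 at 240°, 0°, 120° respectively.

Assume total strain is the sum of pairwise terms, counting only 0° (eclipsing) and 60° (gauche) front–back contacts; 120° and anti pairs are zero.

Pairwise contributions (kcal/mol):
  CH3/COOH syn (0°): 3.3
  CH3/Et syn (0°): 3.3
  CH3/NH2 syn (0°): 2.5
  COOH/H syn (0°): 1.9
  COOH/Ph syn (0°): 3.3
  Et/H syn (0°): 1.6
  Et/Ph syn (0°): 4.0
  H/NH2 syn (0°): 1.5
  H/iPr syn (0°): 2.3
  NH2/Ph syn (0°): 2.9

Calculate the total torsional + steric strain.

This conformer (eclipsed): Ph–Et eclipsed, CH3–NH2 eclipsed, H–COOH eclipsed; 4.0 + 2.5 + 1.9 = 8.4 kcal/mol.

8.4 kcal/mol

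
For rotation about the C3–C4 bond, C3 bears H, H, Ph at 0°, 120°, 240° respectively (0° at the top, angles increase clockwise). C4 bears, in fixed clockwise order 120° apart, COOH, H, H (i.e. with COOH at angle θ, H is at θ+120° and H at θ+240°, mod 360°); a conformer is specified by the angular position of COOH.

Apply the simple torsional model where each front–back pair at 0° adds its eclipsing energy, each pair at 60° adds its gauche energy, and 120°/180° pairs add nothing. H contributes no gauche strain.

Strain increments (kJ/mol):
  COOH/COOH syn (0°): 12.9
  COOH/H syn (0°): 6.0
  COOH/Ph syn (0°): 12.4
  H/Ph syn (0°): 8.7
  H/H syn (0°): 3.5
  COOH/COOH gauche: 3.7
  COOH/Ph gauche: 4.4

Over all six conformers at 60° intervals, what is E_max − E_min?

COOH at 0° is eclipsed. H at 0° is eclipsed with COOH at 0° (6.0); H at 120° is eclipsed with H at 120° (3.5); Ph at 240° is eclipsed with H at 240° (8.7). Total 18.2 kJ/mol.
COOH at 60° (staggered): no non-H gauche contacts → 0.0 kJ/mol.
COOH at 120° is eclipsed. H at 0° is eclipsed with H at 0° (3.5); H at 120° is eclipsed with COOH at 120° (6.0); Ph at 240° is eclipsed with H at 240° (8.7). Total 18.2 kJ/mol.
COOH at 180° is staggered. Ph at 240° is gauche with COOH at 180° (4.4). Total 4.4 kJ/mol.
COOH at 240° is eclipsed. H at 0° is eclipsed with H at 0° (3.5); H at 120° is eclipsed with H at 120° (3.5); Ph at 240° is eclipsed with COOH at 240° (12.4). Total 19.4 kJ/mol.
COOH at 300° is staggered. Ph at 240° is gauche with COOH at 300° (4.4). Total 4.4 kJ/mol.
Max at 240° (19.4 kJ/mol), min at 60° (0.0 kJ/mol); barrier = 19.4 kJ/mol.

19.4 kJ/mol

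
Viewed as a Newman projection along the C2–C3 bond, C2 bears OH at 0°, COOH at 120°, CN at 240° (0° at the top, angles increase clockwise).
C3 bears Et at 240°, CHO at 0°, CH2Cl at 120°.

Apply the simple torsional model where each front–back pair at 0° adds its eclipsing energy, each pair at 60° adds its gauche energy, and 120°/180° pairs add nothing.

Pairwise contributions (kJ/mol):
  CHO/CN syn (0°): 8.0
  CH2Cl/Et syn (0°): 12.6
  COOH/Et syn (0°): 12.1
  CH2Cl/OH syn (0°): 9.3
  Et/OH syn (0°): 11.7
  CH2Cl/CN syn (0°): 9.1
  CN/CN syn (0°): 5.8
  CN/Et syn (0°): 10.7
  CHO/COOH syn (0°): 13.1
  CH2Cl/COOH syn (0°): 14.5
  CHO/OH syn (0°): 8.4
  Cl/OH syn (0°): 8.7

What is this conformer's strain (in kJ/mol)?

This conformer (eclipsed): OH–CHO eclipsed, COOH–CH2Cl eclipsed, CN–Et eclipsed; 8.4 + 14.5 + 10.7 = 33.6 kJ/mol.

33.6 kJ/mol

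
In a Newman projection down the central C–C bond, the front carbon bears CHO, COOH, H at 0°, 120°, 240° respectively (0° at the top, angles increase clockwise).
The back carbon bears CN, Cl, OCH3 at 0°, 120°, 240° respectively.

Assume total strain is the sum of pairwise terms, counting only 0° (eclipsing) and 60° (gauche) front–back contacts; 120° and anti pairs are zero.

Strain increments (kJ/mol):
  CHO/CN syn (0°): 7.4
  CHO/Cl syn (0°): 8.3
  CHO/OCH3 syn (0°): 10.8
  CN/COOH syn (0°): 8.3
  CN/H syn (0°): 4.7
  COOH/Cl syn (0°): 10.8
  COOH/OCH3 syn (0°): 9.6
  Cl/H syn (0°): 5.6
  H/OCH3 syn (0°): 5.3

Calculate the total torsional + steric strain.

23.5 kJ/mol

This conformer is eclipsed. CHO at 0° is eclipsed with CN at 0° (7.4); COOH at 120° is eclipsed with Cl at 120° (10.8); H at 240° is eclipsed with OCH3 at 240° (5.3). Total 23.5 kJ/mol.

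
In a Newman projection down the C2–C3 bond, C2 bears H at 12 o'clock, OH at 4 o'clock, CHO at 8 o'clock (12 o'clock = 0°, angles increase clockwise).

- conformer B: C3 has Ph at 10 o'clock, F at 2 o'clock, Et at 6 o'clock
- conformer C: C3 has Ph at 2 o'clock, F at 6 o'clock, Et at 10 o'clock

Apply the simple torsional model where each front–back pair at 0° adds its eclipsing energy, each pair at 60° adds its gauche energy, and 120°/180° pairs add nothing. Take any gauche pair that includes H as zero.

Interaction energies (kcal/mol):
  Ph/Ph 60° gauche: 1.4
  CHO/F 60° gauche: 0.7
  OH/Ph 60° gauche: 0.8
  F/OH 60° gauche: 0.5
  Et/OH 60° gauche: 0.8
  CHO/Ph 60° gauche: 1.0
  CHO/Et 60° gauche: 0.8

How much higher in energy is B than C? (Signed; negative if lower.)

B (staggered): OH–F gauche, OH–Et gauche, CHO–Ph gauche, CHO–Et gauche; 0.5 + 0.8 + 1.0 + 0.8 = 3.1 kcal/mol.
C (staggered): OH–Ph gauche, OH–F gauche, CHO–F gauche, CHO–Et gauche; 0.8 + 0.5 + 0.7 + 0.8 = 2.8 kcal/mol.
E(B) − E(C) = 3.1 − 2.8 = +0.3 kcal/mol.

+0.3 kcal/mol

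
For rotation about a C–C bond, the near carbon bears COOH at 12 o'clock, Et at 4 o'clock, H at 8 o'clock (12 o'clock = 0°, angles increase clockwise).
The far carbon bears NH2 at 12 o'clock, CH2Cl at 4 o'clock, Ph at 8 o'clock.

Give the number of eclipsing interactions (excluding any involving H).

Non-H eclipsing pairs: COOH(0°)/NH2(0°); Et(120°)/CH2Cl(120°) — 2 interactions.

2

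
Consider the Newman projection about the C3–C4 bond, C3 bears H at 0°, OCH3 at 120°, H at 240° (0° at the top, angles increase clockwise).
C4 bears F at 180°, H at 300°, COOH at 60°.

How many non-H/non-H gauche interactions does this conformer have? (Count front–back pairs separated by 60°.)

2

Non-H gauche pairs: OCH3(120°)/F(180°); OCH3(120°)/COOH(60°) — 2 interactions.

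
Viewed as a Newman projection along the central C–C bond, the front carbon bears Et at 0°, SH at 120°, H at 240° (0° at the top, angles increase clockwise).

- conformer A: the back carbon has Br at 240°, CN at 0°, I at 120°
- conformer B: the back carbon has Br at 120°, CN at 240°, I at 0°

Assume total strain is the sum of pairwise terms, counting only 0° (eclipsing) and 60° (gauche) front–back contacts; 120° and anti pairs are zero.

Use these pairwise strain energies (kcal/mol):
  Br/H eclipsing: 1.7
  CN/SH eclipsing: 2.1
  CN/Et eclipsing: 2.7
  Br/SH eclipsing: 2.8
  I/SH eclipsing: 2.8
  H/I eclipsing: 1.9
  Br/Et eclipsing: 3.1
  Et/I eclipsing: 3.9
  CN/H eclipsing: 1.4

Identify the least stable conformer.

B

A is eclipsed. Et at 0° is eclipsed with CN at 0° (2.7); SH at 120° is eclipsed with I at 120° (2.8); H at 240° is eclipsed with Br at 240° (1.7). Total 7.2 kcal/mol.
B is eclipsed. Et at 0° is eclipsed with I at 0° (3.9); SH at 120° is eclipsed with Br at 120° (2.8); H at 240° is eclipsed with CN at 240° (1.4). Total 8.1 kcal/mol.
B has the highest total (8.1 kcal/mol).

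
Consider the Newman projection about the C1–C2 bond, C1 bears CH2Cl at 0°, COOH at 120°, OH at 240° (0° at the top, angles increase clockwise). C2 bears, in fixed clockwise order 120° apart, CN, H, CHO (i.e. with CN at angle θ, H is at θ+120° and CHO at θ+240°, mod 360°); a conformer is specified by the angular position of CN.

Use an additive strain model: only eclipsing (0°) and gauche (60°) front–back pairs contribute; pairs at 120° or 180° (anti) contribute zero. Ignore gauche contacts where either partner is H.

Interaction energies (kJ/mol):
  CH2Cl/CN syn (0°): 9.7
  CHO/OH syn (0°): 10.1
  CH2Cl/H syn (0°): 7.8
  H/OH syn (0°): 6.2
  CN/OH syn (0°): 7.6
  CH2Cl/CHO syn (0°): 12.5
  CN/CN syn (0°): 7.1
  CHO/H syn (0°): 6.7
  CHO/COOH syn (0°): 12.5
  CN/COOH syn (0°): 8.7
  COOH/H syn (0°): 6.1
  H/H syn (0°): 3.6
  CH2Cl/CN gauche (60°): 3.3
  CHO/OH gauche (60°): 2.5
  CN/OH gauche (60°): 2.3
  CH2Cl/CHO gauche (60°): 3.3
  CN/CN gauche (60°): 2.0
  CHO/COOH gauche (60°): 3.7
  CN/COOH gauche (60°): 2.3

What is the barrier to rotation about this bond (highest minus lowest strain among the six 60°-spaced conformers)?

16.5 kJ/mol

CN at 0° (eclipsed): CH2Cl(0°)/CN(0°) eclipsed 9.7; COOH(120°)/H(120°) eclipsed 6.1; OH(240°)/CHO(240°) eclipsed 10.1 → 25.9 kJ/mol.
CN at 60° (staggered): CH2Cl(0°)/CN(60°) gauche 3.3; CH2Cl(0°)/CHO(300°) gauche 3.3; COOH(120°)/CN(60°) gauche 2.3; OH(240°)/CHO(300°) gauche 2.5 → 11.4 kJ/mol.
CN at 120° (eclipsed): CH2Cl(0°)/CHO(0°) eclipsed 12.5; COOH(120°)/CN(120°) eclipsed 8.7; OH(240°)/H(240°) eclipsed 6.2 → 27.4 kJ/mol.
CN at 180° (staggered): CH2Cl(0°)/CHO(60°) gauche 3.3; COOH(120°)/CN(180°) gauche 2.3; COOH(120°)/CHO(60°) gauche 3.7; OH(240°)/CN(180°) gauche 2.3 → 11.6 kJ/mol.
CN at 240° (eclipsed): CH2Cl(0°)/H(0°) eclipsed 7.8; COOH(120°)/CHO(120°) eclipsed 12.5; OH(240°)/CN(240°) eclipsed 7.6 → 27.9 kJ/mol.
CN at 300° (staggered): CH2Cl(0°)/CN(300°) gauche 3.3; COOH(120°)/CHO(180°) gauche 3.7; OH(240°)/CN(300°) gauche 2.3; OH(240°)/CHO(180°) gauche 2.5 → 11.8 kJ/mol.
Max at 240° (27.9 kJ/mol), min at 60° (11.4 kJ/mol); barrier = 16.5 kJ/mol.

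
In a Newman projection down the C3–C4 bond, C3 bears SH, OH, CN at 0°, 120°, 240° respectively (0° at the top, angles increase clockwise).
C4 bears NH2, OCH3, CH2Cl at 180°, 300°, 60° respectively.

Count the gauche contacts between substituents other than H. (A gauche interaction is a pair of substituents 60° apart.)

Non-H gauche pairs: SH(0°)/OCH3(300°); SH(0°)/CH2Cl(60°); OH(120°)/NH2(180°); OH(120°)/CH2Cl(60°); CN(240°)/NH2(180°); CN(240°)/OCH3(300°) — 6 interactions.

6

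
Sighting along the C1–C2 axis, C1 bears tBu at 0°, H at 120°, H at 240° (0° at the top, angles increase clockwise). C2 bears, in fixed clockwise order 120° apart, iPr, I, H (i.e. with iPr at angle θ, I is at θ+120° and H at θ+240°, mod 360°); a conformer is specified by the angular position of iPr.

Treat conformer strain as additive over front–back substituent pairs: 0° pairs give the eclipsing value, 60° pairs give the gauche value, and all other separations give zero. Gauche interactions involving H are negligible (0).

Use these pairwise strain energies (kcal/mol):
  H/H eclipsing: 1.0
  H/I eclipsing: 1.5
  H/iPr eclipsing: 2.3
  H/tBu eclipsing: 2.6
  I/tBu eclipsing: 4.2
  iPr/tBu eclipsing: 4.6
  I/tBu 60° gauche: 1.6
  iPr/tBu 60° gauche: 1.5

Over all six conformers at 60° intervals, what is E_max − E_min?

iPr at 0° (eclipsed): tBu(0°)/iPr(0°) eclipsed 4.6; H(120°)/I(120°) eclipsed 1.5; H(240°)/H(240°) eclipsed 1.0 → 7.1 kcal/mol.
iPr at 60° (staggered): tBu(0°)/iPr(60°) gauche 1.5 → 1.5 kcal/mol.
iPr at 120° (eclipsed): tBu(0°)/H(0°) eclipsed 2.6; H(120°)/iPr(120°) eclipsed 2.3; H(240°)/I(240°) eclipsed 1.5 → 6.4 kcal/mol.
iPr at 180° (staggered): tBu(0°)/I(300°) gauche 1.6 → 1.6 kcal/mol.
iPr at 240° (eclipsed): tBu(0°)/I(0°) eclipsed 4.2; H(120°)/H(120°) eclipsed 1.0; H(240°)/iPr(240°) eclipsed 2.3 → 7.5 kcal/mol.
iPr at 300° (staggered): tBu(0°)/iPr(300°) gauche 1.5; tBu(0°)/I(60°) gauche 1.6 → 3.1 kcal/mol.
Max at 240° (7.5 kcal/mol), min at 60° (1.5 kcal/mol); barrier = 6.0 kcal/mol.

6.0 kcal/mol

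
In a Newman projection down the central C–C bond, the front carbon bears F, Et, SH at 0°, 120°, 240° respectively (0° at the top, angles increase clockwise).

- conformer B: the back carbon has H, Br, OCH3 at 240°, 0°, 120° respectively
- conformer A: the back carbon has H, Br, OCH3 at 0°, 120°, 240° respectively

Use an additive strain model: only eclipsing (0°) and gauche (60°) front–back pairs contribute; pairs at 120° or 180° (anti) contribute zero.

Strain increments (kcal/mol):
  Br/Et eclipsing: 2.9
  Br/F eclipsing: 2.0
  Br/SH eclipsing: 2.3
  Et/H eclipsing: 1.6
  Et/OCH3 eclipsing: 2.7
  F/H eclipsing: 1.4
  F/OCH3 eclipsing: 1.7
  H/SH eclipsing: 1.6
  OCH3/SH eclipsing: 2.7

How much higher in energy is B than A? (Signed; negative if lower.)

-0.7 kcal/mol

B is eclipsed. F at 0° is eclipsed with Br at 0° (2.0); Et at 120° is eclipsed with OCH3 at 120° (2.7); SH at 240° is eclipsed with H at 240° (1.6). Total 6.3 kcal/mol.
A is eclipsed. F at 0° is eclipsed with H at 0° (1.4); Et at 120° is eclipsed with Br at 120° (2.9); SH at 240° is eclipsed with OCH3 at 240° (2.7). Total 7.0 kcal/mol.
E(B) − E(A) = 6.3 − 7.0 = -0.7 kcal/mol.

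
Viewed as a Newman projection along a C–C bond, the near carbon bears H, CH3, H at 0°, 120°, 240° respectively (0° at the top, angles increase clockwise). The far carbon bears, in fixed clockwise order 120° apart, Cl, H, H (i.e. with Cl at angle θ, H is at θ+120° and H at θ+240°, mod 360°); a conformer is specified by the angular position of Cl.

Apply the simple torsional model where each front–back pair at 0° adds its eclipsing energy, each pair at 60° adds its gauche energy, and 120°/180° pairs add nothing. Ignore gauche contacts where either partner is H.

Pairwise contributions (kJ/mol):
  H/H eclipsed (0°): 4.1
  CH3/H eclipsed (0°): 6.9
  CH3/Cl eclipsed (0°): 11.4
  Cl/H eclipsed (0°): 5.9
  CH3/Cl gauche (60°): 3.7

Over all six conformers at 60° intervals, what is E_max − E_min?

19.6 kJ/mol

Cl at 0° (eclipsed): H–Cl eclipsed, CH3–H eclipsed, H–H eclipsed; 5.9 + 6.9 + 4.1 = 16.9 kJ/mol.
Cl at 60° (staggered): CH3–Cl gauche; 3.7 = 3.7 kJ/mol.
Cl at 120° (eclipsed): H–H eclipsed, CH3–Cl eclipsed, H–H eclipsed; 4.1 + 11.4 + 4.1 = 19.6 kJ/mol.
Cl at 180° (staggered): CH3–Cl gauche; 3.7 = 3.7 kJ/mol.
Cl at 240° (eclipsed): H–H eclipsed, CH3–H eclipsed, H–Cl eclipsed; 4.1 + 6.9 + 5.9 = 16.9 kJ/mol.
Cl at 300° (staggered): no non-H gauche contacts → 0.0 kJ/mol.
Max at 120° (19.6 kJ/mol), min at 300° (0.0 kJ/mol); barrier = 19.6 kJ/mol.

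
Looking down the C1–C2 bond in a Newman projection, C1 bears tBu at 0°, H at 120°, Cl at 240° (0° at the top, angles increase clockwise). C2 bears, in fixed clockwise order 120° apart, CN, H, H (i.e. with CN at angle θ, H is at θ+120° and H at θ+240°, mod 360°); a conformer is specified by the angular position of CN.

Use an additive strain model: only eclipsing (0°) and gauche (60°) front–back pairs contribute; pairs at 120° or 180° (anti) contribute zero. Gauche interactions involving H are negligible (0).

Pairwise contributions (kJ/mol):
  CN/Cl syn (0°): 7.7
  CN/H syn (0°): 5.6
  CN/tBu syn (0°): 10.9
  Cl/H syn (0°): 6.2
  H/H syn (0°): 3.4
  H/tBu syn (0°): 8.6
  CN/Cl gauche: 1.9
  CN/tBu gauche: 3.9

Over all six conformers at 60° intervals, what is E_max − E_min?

18.6 kJ/mol

CN at 0° (eclipsed): tBu–CN eclipsed, H–H eclipsed, Cl–H eclipsed; 10.9 + 3.4 + 6.2 = 20.5 kJ/mol.
CN at 60° (staggered): tBu–CN gauche; 3.9 = 3.9 kJ/mol.
CN at 120° (eclipsed): tBu–H eclipsed, H–CN eclipsed, Cl–H eclipsed; 8.6 + 5.6 + 6.2 = 20.4 kJ/mol.
CN at 180° (staggered): Cl–CN gauche; 1.9 = 1.9 kJ/mol.
CN at 240° (eclipsed): tBu–H eclipsed, H–H eclipsed, Cl–CN eclipsed; 8.6 + 3.4 + 7.7 = 19.7 kJ/mol.
CN at 300° (staggered): tBu–CN gauche, Cl–CN gauche; 3.9 + 1.9 = 5.8 kJ/mol.
Max at 0° (20.5 kJ/mol), min at 180° (1.9 kJ/mol); barrier = 18.6 kJ/mol.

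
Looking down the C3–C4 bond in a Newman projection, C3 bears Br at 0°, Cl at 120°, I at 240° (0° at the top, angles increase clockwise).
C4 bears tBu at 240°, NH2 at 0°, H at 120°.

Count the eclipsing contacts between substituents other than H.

2

Non-H eclipsing pairs: Br(0°)/NH2(0°); I(240°)/tBu(240°) — 2 interactions.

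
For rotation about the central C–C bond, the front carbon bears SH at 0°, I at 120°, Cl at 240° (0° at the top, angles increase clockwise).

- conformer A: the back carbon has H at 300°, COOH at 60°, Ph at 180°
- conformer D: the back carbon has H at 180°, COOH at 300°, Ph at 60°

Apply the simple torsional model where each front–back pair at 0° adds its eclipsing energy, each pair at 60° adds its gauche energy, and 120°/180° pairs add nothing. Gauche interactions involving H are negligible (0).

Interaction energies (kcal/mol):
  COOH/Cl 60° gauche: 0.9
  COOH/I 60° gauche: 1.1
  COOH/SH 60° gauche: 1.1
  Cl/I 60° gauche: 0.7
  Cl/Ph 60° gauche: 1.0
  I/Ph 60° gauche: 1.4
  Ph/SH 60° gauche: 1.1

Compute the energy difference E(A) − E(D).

+0.1 kcal/mol

A is staggered. SH at 0° is gauche with COOH at 60° (1.1); I at 120° is gauche with COOH at 60° (1.1); I at 120° is gauche with Ph at 180° (1.4); Cl at 240° is gauche with Ph at 180° (1.0). Total 4.6 kcal/mol.
D is staggered. SH at 0° is gauche with COOH at 300° (1.1); SH at 0° is gauche with Ph at 60° (1.1); I at 120° is gauche with Ph at 60° (1.4); Cl at 240° is gauche with COOH at 300° (0.9). Total 4.5 kcal/mol.
E(A) − E(D) = 4.6 − 4.5 = +0.1 kcal/mol.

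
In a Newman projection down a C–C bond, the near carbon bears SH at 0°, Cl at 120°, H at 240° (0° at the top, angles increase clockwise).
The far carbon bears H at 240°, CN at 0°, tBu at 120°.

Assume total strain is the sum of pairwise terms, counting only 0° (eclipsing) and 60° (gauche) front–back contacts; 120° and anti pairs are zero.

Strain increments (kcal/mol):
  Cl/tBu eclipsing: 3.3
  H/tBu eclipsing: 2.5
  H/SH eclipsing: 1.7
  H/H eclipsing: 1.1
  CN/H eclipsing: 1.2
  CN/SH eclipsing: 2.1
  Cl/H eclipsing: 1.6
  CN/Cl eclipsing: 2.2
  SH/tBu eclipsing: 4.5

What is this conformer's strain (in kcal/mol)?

6.5 kcal/mol

This conformer (eclipsed): SH(0°)/CN(0°) eclipsed 2.1; Cl(120°)/tBu(120°) eclipsed 3.3; H(240°)/H(240°) eclipsed 1.1 → 6.5 kcal/mol.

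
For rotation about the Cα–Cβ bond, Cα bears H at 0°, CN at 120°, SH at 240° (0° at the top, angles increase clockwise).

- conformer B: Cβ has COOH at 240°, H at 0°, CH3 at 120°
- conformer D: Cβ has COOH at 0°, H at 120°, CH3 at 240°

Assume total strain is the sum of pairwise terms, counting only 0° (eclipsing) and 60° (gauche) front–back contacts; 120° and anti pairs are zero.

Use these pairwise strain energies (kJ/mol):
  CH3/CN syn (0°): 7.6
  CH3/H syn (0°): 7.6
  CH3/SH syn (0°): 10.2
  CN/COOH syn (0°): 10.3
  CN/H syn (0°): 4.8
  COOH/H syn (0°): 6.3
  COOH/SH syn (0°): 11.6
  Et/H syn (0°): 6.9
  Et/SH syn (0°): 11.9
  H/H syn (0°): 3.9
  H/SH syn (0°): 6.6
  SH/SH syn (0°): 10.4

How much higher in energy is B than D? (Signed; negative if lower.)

+1.8 kJ/mol

B (eclipsed): H–H eclipsed, CN–CH3 eclipsed, SH–COOH eclipsed; 3.9 + 7.6 + 11.6 = 23.1 kJ/mol.
D (eclipsed): H–COOH eclipsed, CN–H eclipsed, SH–CH3 eclipsed; 6.3 + 4.8 + 10.2 = 21.3 kJ/mol.
E(B) − E(D) = 23.1 − 21.3 = +1.8 kJ/mol.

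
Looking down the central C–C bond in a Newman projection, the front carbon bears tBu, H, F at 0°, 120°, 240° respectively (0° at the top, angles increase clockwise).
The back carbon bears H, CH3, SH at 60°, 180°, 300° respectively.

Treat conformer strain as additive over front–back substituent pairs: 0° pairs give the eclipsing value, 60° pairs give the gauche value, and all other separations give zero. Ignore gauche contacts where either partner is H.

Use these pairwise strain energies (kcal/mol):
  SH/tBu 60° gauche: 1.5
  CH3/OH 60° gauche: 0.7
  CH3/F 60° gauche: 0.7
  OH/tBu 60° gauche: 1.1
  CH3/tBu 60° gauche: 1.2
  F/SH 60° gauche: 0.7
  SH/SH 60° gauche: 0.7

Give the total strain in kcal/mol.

This conformer (staggered): tBu(0°)/SH(300°) gauche 1.5; F(240°)/CH3(180°) gauche 0.7; F(240°)/SH(300°) gauche 0.7 → 2.9 kcal/mol.

2.9 kcal/mol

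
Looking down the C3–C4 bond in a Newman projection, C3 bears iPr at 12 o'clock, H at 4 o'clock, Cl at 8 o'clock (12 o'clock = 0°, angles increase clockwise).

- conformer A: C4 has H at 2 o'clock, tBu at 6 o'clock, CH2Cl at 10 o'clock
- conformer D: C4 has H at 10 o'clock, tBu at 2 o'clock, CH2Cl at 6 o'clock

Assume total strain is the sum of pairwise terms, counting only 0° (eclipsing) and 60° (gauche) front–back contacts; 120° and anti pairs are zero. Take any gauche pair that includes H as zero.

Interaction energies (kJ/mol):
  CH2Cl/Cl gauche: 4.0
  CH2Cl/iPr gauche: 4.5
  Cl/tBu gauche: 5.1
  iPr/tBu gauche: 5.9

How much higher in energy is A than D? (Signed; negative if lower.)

A is staggered. iPr at 0° is gauche with CH2Cl at 300° (4.5); Cl at 240° is gauche with tBu at 180° (5.1); Cl at 240° is gauche with CH2Cl at 300° (4.0). Total 13.6 kJ/mol.
D is staggered. iPr at 0° is gauche with tBu at 60° (5.9); Cl at 240° is gauche with CH2Cl at 180° (4.0). Total 9.9 kJ/mol.
E(A) − E(D) = 13.6 − 9.9 = +3.7 kJ/mol.

+3.7 kJ/mol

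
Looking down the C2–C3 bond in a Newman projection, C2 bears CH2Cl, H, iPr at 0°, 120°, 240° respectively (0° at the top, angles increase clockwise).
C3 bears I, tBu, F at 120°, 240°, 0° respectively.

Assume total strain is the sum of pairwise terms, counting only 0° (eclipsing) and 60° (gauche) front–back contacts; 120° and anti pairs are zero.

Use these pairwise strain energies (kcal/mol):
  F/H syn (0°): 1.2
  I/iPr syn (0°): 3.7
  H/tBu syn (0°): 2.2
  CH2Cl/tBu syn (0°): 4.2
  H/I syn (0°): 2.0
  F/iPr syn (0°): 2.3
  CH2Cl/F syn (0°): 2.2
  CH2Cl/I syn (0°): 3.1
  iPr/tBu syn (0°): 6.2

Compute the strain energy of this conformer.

This conformer (eclipsed): CH2Cl–F eclipsed, H–I eclipsed, iPr–tBu eclipsed; 2.2 + 2.0 + 6.2 = 10.4 kcal/mol.

10.4 kcal/mol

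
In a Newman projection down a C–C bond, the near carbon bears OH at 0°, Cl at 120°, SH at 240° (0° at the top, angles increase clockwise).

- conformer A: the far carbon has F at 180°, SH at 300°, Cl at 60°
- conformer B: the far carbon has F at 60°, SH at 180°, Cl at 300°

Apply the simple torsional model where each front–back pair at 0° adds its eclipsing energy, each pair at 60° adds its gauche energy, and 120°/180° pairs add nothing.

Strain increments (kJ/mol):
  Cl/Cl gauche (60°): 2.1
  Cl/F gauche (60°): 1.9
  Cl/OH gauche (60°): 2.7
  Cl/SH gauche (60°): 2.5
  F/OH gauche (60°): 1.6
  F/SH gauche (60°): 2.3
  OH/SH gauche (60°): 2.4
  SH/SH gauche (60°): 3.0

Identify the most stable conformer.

A (staggered): OH(0°)/SH(300°) gauche 2.4; OH(0°)/Cl(60°) gauche 2.7; Cl(120°)/F(180°) gauche 1.9; Cl(120°)/Cl(60°) gauche 2.1; SH(240°)/F(180°) gauche 2.3; SH(240°)/SH(300°) gauche 3.0 → 14.4 kJ/mol.
B (staggered): OH(0°)/F(60°) gauche 1.6; OH(0°)/Cl(300°) gauche 2.7; Cl(120°)/F(60°) gauche 1.9; Cl(120°)/SH(180°) gauche 2.5; SH(240°)/SH(180°) gauche 3.0; SH(240°)/Cl(300°) gauche 2.5 → 14.2 kJ/mol.
B has the lowest total (14.2 kJ/mol).

B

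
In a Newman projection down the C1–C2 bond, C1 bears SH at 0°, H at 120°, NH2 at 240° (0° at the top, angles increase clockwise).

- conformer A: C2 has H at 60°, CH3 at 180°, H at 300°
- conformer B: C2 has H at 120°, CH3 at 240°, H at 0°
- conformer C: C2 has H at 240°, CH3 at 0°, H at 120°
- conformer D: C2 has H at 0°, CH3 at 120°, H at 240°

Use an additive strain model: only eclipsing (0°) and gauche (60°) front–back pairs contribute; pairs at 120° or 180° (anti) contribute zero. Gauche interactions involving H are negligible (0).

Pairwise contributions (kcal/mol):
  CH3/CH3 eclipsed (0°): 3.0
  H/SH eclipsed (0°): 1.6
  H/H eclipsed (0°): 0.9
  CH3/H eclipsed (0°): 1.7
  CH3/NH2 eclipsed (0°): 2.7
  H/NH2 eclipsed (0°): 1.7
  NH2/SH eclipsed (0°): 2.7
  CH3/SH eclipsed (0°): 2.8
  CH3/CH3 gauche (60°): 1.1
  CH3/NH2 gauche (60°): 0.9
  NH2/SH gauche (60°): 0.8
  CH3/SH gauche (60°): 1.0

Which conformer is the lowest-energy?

A is staggered. NH2 at 240° is gauche with CH3 at 180° (0.9). Total 0.9 kcal/mol.
B is eclipsed. SH at 0° is eclipsed with H at 0° (1.6); H at 120° is eclipsed with H at 120° (0.9); NH2 at 240° is eclipsed with CH3 at 240° (2.7). Total 5.2 kcal/mol.
C is eclipsed. SH at 0° is eclipsed with CH3 at 0° (2.8); H at 120° is eclipsed with H at 120° (0.9); NH2 at 240° is eclipsed with H at 240° (1.7). Total 5.4 kcal/mol.
D is eclipsed. SH at 0° is eclipsed with H at 0° (1.6); H at 120° is eclipsed with CH3 at 120° (1.7); NH2 at 240° is eclipsed with H at 240° (1.7). Total 5.0 kcal/mol.
A has the lowest total (0.9 kcal/mol).

A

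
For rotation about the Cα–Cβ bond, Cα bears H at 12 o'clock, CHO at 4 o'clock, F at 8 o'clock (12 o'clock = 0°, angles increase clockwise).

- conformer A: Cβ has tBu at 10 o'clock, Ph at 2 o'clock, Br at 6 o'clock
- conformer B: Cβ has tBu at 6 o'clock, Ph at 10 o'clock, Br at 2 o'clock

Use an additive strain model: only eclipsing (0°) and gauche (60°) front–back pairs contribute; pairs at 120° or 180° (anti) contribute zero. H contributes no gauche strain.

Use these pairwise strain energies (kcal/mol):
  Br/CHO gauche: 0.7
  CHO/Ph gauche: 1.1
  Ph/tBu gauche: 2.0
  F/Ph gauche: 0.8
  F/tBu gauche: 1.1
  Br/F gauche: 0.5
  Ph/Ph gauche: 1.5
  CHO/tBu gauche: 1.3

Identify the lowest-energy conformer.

A

A (staggered): CHO–Ph gauche, CHO–Br gauche, F–tBu gauche, F–Br gauche; 1.1 + 0.7 + 1.1 + 0.5 = 3.4 kcal/mol.
B (staggered): CHO–tBu gauche, CHO–Br gauche, F–tBu gauche, F–Ph gauche; 1.3 + 0.7 + 1.1 + 0.8 = 3.9 kcal/mol.
A has the lowest total (3.4 kcal/mol).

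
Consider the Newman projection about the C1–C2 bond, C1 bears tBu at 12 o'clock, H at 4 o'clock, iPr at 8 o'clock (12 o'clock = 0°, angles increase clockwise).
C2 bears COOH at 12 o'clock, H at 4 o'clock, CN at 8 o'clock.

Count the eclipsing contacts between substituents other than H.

Non-H eclipsing pairs: tBu(0°)/COOH(0°); iPr(240°)/CN(240°) — 2 interactions.

2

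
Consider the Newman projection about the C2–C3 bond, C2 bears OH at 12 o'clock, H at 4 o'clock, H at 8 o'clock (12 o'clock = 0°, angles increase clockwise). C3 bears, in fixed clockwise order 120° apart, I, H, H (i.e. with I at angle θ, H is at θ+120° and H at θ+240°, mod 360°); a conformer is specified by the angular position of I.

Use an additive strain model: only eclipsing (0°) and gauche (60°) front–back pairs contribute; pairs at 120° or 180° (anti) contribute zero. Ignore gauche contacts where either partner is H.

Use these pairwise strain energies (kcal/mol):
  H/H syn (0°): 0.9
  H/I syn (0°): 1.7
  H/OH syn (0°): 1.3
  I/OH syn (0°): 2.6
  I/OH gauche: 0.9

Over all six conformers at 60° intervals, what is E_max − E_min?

I at 0° (eclipsed): OH–I eclipsed, H–H eclipsed, H–H eclipsed; 2.6 + 0.9 + 0.9 = 4.4 kcal/mol.
I at 60° (staggered): OH–I gauche; 0.9 = 0.9 kcal/mol.
I at 120° (eclipsed): OH–H eclipsed, H–I eclipsed, H–H eclipsed; 1.3 + 1.7 + 0.9 = 3.9 kcal/mol.
I at 180° (staggered): no non-H gauche contacts → 0.0 kcal/mol.
I at 240° (eclipsed): OH–H eclipsed, H–H eclipsed, H–I eclipsed; 1.3 + 0.9 + 1.7 = 3.9 kcal/mol.
I at 300° (staggered): OH–I gauche; 0.9 = 0.9 kcal/mol.
Max at 0° (4.4 kcal/mol), min at 180° (0.0 kcal/mol); barrier = 4.4 kcal/mol.

4.4 kcal/mol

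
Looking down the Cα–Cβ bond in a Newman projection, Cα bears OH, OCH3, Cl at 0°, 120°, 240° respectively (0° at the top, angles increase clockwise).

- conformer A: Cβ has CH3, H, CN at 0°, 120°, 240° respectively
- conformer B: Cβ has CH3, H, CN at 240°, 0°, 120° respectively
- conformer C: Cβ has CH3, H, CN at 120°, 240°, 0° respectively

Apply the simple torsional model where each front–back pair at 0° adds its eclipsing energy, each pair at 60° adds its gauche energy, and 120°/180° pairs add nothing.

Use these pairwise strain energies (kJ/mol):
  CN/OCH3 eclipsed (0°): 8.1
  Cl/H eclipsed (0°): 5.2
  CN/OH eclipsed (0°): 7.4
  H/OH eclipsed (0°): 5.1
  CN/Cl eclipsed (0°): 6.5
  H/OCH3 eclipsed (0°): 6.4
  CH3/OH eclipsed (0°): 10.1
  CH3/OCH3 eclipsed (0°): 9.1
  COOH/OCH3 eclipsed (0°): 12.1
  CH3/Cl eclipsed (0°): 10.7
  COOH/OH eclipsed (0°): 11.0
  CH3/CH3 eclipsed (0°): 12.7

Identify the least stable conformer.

A (eclipsed): OH(0°)/CH3(0°) eclipsed 10.1; OCH3(120°)/H(120°) eclipsed 6.4; Cl(240°)/CN(240°) eclipsed 6.5 → 23.0 kJ/mol.
B (eclipsed): OH(0°)/H(0°) eclipsed 5.1; OCH3(120°)/CN(120°) eclipsed 8.1; Cl(240°)/CH3(240°) eclipsed 10.7 → 23.9 kJ/mol.
C (eclipsed): OH(0°)/CN(0°) eclipsed 7.4; OCH3(120°)/CH3(120°) eclipsed 9.1; Cl(240°)/H(240°) eclipsed 5.2 → 21.7 kJ/mol.
B has the highest total (23.9 kJ/mol).

B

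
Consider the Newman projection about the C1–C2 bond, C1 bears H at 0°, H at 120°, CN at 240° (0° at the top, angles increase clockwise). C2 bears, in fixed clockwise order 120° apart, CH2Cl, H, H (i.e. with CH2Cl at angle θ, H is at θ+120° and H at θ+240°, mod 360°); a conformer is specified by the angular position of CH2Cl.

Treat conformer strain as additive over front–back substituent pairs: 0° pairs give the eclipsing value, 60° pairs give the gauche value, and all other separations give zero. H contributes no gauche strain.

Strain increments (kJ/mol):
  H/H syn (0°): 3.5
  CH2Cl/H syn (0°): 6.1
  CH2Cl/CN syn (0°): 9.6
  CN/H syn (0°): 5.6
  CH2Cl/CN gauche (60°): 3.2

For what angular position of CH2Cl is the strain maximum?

CH2Cl at 0° (eclipsed): H(0°)/CH2Cl(0°) eclipsed 6.1; H(120°)/H(120°) eclipsed 3.5; CN(240°)/H(240°) eclipsed 5.6 → 15.2 kJ/mol.
CH2Cl at 60° (staggered): no non-H gauche contacts → 0.0 kJ/mol.
CH2Cl at 120° (eclipsed): H(0°)/H(0°) eclipsed 3.5; H(120°)/CH2Cl(120°) eclipsed 6.1; CN(240°)/H(240°) eclipsed 5.6 → 15.2 kJ/mol.
CH2Cl at 180° (staggered): CN(240°)/CH2Cl(180°) gauche 3.2 → 3.2 kJ/mol.
CH2Cl at 240° (eclipsed): H(0°)/H(0°) eclipsed 3.5; H(120°)/H(120°) eclipsed 3.5; CN(240°)/CH2Cl(240°) eclipsed 9.6 → 16.6 kJ/mol.
CH2Cl at 300° (staggered): CN(240°)/CH2Cl(300°) gauche 3.2 → 3.2 kJ/mol.
The maximum (16.6 kJ/mol) occurs with CH2Cl at 240°.

240°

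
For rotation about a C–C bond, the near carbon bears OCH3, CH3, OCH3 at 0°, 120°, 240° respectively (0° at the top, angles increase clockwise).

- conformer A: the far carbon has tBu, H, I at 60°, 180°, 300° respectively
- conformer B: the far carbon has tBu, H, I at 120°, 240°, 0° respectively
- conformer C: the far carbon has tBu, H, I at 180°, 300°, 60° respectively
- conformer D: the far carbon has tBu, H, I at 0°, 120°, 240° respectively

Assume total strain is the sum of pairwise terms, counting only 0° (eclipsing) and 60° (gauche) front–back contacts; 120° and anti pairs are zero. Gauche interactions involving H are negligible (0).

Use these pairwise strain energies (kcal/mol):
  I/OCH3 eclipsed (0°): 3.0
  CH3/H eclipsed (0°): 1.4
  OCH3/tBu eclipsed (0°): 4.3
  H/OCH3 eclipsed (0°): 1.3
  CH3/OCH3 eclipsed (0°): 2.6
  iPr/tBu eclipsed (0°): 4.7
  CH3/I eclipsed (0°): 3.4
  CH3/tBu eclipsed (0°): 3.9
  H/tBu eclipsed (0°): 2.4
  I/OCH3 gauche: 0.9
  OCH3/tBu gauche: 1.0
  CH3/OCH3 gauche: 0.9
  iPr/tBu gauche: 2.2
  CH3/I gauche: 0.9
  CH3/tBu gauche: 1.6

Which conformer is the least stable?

D

A (staggered): OCH3(0°)/tBu(60°) gauche 1.0; OCH3(0°)/I(300°) gauche 0.9; CH3(120°)/tBu(60°) gauche 1.6; OCH3(240°)/I(300°) gauche 0.9 → 4.4 kcal/mol.
B (eclipsed): OCH3(0°)/I(0°) eclipsed 3.0; CH3(120°)/tBu(120°) eclipsed 3.9; OCH3(240°)/H(240°) eclipsed 1.3 → 8.2 kcal/mol.
C (staggered): OCH3(0°)/I(60°) gauche 0.9; CH3(120°)/tBu(180°) gauche 1.6; CH3(120°)/I(60°) gauche 0.9; OCH3(240°)/tBu(180°) gauche 1.0 → 4.4 kcal/mol.
D (eclipsed): OCH3(0°)/tBu(0°) eclipsed 4.3; CH3(120°)/H(120°) eclipsed 1.4; OCH3(240°)/I(240°) eclipsed 3.0 → 8.7 kcal/mol.
D has the highest total (8.7 kcal/mol).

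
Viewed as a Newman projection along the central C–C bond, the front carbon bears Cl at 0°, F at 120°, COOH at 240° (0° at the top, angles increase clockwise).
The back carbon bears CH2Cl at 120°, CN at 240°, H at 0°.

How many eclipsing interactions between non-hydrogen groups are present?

Non-H eclipsing pairs: F(120°)/CH2Cl(120°); COOH(240°)/CN(240°) — 2 interactions.

2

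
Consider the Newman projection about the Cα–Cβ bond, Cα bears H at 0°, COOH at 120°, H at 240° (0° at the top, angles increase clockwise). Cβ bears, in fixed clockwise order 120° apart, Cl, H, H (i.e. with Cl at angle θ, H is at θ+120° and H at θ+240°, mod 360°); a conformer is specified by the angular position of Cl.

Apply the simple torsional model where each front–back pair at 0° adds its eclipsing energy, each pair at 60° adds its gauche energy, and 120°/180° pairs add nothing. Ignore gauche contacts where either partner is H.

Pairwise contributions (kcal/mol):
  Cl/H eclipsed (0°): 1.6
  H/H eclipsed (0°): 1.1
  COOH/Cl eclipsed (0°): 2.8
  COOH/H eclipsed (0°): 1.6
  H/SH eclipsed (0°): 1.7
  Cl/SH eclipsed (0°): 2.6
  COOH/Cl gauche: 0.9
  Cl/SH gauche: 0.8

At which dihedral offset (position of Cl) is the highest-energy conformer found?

Cl at 0° (eclipsed): H–Cl eclipsed, COOH–H eclipsed, H–H eclipsed; 1.6 + 1.6 + 1.1 = 4.3 kcal/mol.
Cl at 60° (staggered): COOH–Cl gauche; 0.9 = 0.9 kcal/mol.
Cl at 120° (eclipsed): H–H eclipsed, COOH–Cl eclipsed, H–H eclipsed; 1.1 + 2.8 + 1.1 = 5.0 kcal/mol.
Cl at 180° (staggered): COOH–Cl gauche; 0.9 = 0.9 kcal/mol.
Cl at 240° (eclipsed): H–H eclipsed, COOH–H eclipsed, H–Cl eclipsed; 1.1 + 1.6 + 1.6 = 4.3 kcal/mol.
Cl at 300° (staggered): no non-H gauche contacts → 0.0 kcal/mol.
The maximum (5.0 kcal/mol) occurs with Cl at 120°.

120°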